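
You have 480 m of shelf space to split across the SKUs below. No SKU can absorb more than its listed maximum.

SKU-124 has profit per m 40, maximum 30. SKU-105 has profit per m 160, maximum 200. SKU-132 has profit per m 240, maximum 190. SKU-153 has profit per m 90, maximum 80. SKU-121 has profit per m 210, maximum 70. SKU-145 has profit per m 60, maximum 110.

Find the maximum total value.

94100

Highest profit per m first: SKU-132 240 > SKU-121 210 > SKU-105 160 > SKU-153 90 > SKU-145 60 > SKU-124 40.
SKU-132: +190 to 190 (cap) → 290 left.
SKU-121: +70 to 70 (cap) → 220 left.
Give SKU-105 200 to hit its cap of 200 → 20 left.
SKU-153: +20 (room for 80) → 20. Pool exhausted.
Total = 160×200 + 240×190 + 90×20 + 210×70 = 94100.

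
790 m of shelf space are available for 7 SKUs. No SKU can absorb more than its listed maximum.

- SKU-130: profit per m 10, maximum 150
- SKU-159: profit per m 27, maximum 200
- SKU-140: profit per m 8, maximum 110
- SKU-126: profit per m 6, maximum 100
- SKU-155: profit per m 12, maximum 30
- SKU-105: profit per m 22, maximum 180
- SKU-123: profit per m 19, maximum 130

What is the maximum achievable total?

Rank by profit per m: SKU-159 27 > SKU-105 22 > SKU-123 19 > SKU-155 12 > SKU-130 10 > SKU-140 8 > SKU-126 6.
SKU-159 takes 200 to reach its cap of 200 ; 590 left.
SKU-105: +180 to 180 (cap) ; 410 left.
SKU-123: +130 to 130 (cap) ; 280 left.
Give SKU-155 30 to hit its cap of 30 ; 250 left.
SKU-130: +150 to 150 (cap) ; 100 left.
SKU-140 has room for 110 but only 100 remain, so it gets 100.
Total = 10×150 + 27×200 + 8×100 + 12×30 + 22×180 + 19×130 = 14490.

14490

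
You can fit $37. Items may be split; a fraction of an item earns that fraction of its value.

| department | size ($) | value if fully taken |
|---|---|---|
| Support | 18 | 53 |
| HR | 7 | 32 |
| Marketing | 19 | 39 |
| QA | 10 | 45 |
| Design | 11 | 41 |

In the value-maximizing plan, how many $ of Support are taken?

9

Rank by value-to-size ratio: HR 32/7≈4.57, QA 45/10≈4.5, Design 41/11≈3.73, Support 53/18≈2.94, Marketing 39/19≈2.05.
Take all of HR (7 $, value 32) → 30 $ left.
All 10 $ of QA fit (value 45) → 20 remain.
All 11 $ of Design fit (value 41) → 9 remain.
9 $ left: a 9/18 share of Support gives 53×9/18 = 26.5.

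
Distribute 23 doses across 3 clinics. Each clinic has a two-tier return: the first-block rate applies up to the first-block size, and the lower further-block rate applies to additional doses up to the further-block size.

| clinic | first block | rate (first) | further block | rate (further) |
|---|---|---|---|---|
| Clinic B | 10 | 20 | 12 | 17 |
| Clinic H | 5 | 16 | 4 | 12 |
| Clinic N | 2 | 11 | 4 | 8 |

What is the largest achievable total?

420

Order all 6 blocks by rate: Clinic B/first 20 > Clinic B/second 17 > Clinic H/first 16 > Clinic H/second 12 > Clinic N/first 11 > Clinic N/second 8.
Fill Clinic B first block (10 at 20) — 13 left.
Fill Clinic B second block (12 at 17) — 1 left.
Clinic H/first: +1 of 5 at 16; pool empty.
Total = 20×10 + 17×12 + 16×1 = 420.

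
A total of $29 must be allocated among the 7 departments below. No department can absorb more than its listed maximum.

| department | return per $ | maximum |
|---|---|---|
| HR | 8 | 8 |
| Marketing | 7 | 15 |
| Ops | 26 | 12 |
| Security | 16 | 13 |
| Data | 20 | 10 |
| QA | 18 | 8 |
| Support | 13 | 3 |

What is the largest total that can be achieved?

Order the departments by return per $: Ops 26 > Data 20 > QA 18 > Security 16 > Support 13 > HR 8 > Marketing 7.
Give Ops 12 to hit its cap of 12 → 17 left.
Give Data 10 to hit its cap of 10 → 7 left.
Only 7 left; QA takes them to reach 7.
Total = 26×12 + 20×10 + 18×7 = 638.

638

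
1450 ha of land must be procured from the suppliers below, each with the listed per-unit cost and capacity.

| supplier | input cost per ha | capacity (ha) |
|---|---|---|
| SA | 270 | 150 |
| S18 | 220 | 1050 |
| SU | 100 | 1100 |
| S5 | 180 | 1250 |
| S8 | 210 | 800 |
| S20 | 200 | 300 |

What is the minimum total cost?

Fill from the cheapest supplier first.
Take 1100 from SU at 100 → need 350 more.
S5 at 180: take 350 of its 1250 → requirement met.
S20, S8, S18, SA: unused.
Cost = 1100×100 + 350×180 = 173000.

173000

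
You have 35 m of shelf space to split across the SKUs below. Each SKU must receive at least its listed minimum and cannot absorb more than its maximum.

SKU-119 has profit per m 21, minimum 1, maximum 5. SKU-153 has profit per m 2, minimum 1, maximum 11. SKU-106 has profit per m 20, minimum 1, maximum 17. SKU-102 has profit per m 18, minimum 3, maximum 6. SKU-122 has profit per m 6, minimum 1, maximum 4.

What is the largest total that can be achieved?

583

Meeting every minimum uses 1+1+1+3+1 = 7 m, leaving 28.
Order the SKUs by profit per m: SKU-119 21 > SKU-106 20 > SKU-102 18 > SKU-122 6 > SKU-153 2.
SKU-119: +4 to 5 (cap) → 24 left.
SKU-106 takes 16 more to reach its cap of 17 → 8 left.
Give SKU-102 3 more to hit its cap of 6 → 5 left.
Give SKU-122 3 more to hit its cap of 4 → 2 left.
Only 2 left; SKU-153 takes them to reach 3.
Total = 21×5 + 2×3 + 20×17 + 18×6 + 6×4 = 583.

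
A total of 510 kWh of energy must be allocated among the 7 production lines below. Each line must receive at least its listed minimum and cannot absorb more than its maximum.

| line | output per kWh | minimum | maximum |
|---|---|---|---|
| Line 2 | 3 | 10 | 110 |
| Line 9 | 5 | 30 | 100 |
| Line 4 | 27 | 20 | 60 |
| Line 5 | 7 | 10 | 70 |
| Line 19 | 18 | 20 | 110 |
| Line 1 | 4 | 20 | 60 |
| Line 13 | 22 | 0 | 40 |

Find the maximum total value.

5920

Meeting every minimum uses 10+30+20+10+20+20+0 = 110 kWh, leaving 400.
Order the production lines by output per kWh: Line 4 27 > Line 13 22 > Line 19 18 > Line 5 7 > Line 9 5 > Line 1 4 > Line 2 3.
Line 4 takes 40 more to reach its cap of 60 — 360 left.
Give Line 13 40 more to hit its cap of 40 — 320 left.
Line 19 takes 90 more to reach its cap of 110 — 230 left.
Line 5 takes 60 more to reach its cap of 70 — 170 left.
Line 9: +70 to 100 (cap) — 100 left.
Line 1 takes 40 more to reach its cap of 60 — 60 left.
Only 60 left; Line 2 takes them to reach 70.
Total = 3×70 + 5×100 + 27×60 + 7×70 + 18×110 + 4×60 + 22×40 = 5920.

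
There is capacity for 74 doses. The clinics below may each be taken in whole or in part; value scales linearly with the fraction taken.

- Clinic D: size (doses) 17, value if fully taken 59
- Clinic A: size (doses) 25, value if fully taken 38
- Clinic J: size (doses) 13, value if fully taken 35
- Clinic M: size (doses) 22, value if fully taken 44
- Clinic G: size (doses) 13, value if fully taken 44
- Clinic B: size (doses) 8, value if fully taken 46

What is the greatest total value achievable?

Rank by value-to-size ratio: Clinic B 46/8≈5.75, Clinic D 59/17≈3.47, Clinic G 44/13≈3.38, Clinic J 35/13≈2.69, Clinic M 44/22≈2, Clinic A 38/25≈1.52.
All 8 doses of Clinic B fit (value 46) — 66 remain.
All 17 doses of Clinic D fit (value 59) — 49 remain.
Take all of Clinic G (13 doses, value 44) — 36 doses left.
Clinic J: take in full, 13 doses for value 35 — 23 left.
All 22 doses of Clinic M fit (value 44) — 1 remain.
1 doses left: a 1/25 share of Clinic A gives 38×1/25 = 1.52.
Total value = 229.52.

229.52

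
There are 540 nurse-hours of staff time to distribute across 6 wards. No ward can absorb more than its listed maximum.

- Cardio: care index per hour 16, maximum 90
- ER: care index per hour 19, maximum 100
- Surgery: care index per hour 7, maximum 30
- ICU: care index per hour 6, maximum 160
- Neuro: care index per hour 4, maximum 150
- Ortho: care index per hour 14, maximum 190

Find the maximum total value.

Highest care index per hour first: ER 19 > Cardio 16 > Ortho 14 > Surgery 7 > ICU 6 > Neuro 4.
ER: +100 to 100 (cap) → 440 left.
Cardio takes 90 to reach its cap of 90 → 350 left.
Give Ortho 190 to hit its cap of 190 → 160 left.
Give Surgery 30 to hit its cap of 30 → 130 left.
ICU: +130 (room for 160) → 130. Pool exhausted.
Total = 16×90 + 19×100 + 7×30 + 6×130 + 14×190 = 6990.

6990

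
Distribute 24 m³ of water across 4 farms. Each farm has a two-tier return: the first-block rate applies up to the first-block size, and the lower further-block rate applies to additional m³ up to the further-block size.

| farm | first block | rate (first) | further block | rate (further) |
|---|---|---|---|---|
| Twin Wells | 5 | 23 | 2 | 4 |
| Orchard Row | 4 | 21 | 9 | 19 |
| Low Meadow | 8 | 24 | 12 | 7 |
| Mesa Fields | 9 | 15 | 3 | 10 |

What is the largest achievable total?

524

Rank every tier by rate: Low Meadow/first 24 > Twin Wells/first 23 > Orchard Row/first 21 > Orchard Row/second 19 > Mesa Fields/first 15 > Mesa Fields/second 10 > Low Meadow/second 7 > Twin Wells/second 4.
Low Meadow first at 24: fill all 8 — 16 left.
Twin Wells/first (23): +5 — 11 left.
Orchard Row/first (21): +4 — 7 left.
7 remain; put them into Orchard Row second at 19.
Total = 24×8 + 23×5 + 21×4 + 19×7 = 524.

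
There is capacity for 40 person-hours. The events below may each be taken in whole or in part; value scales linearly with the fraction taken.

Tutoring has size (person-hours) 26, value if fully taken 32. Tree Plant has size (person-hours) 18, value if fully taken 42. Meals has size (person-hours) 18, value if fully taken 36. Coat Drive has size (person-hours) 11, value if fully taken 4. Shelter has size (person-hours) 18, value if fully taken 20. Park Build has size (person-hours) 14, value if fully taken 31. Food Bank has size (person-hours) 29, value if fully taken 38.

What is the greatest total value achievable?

89

Sort by value density: Tree Plant 42/18≈2.33, Park Build 31/14≈2.21, Meals 36/18≈2, Food Bank 38/29≈1.31, Tutoring 32/26≈1.23, Shelter 20/18≈1.11, Coat Drive 4/11≈0.364.
Take all of Tree Plant (18 person-hours, value 42) → 22 person-hours left.
All 14 person-hours of Park Build fit (value 31) → 8 remain.
Only 8 person-hours remain; take 8/18 of Meals for value 36×8/18 = 16.
Total value = 89.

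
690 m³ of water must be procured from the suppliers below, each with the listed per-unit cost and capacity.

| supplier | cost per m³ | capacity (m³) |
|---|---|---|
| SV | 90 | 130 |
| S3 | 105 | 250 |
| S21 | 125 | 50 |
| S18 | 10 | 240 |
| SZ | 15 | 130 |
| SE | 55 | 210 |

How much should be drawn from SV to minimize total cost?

110

Cheapest first:
S18 (10): use full 240 — 450 m³ to go.
Take 130 from SZ at 15 — need 320 more.
SE (55): use full 210 — 110 m³ to go.
SV at 90: take 110 of its 130 — requirement met.
S3, S21: unused.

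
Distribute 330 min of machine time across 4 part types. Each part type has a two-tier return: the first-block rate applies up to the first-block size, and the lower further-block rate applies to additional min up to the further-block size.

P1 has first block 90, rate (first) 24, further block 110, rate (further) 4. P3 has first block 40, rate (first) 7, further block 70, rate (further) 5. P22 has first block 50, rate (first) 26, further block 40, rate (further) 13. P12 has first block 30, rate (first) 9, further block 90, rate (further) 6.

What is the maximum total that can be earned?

5010

Rank every tier by rate: P22/tier1 26 > P1/tier1 24 > P22/tier2 13 > P12/tier1 9 > P3/tier1 7 > P12/tier2 6 > P3/tier2 5 > P1/tier2 4.
Fill P22 tier1 block (50 at 26) ; 280 left.
Fill P1 tier1 block (90 at 24) ; 190 left.
P22 tier2 at 13: fill all 40 ; 150 left.
Fill P12 tier1 block (30 at 9) ; 120 left.
P3 tier1 at 7: fill all 40 ; 80 left.
80 remain; put them into P12 tier2 at 6.
Total = 26×50 + 24×90 + 13×40 + 9×30 + 7×40 + 6×80 = 5010.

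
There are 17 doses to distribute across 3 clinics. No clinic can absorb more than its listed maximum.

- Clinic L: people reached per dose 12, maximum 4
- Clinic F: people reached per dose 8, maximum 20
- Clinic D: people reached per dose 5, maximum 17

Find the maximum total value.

Order the clinics by people reached per dose: Clinic L 12 > Clinic F 8 > Clinic D 5.
Clinic L: +4 to 4 (cap) → 13 left.
Clinic F: +13 (room for 20) → 13. Pool exhausted.
Total = 12×4 + 8×13 = 152.

152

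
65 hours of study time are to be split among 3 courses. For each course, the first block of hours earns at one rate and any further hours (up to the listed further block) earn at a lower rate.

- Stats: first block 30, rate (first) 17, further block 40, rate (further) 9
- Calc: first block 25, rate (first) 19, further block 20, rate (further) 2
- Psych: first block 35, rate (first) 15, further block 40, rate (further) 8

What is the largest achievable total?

1135

Rank every tier by rate: Calc/tier1 19 > Stats/tier1 17 > Psych/tier1 15 > Stats/tier2 9 > Psych/tier2 8 > Calc/tier2 2.
Fill Calc tier1 block (25 at 19) ; 40 left.
Stats tier1 at 17: fill all 30 ; 10 left.
Psych/tier1: +10 of 35 at 15; pool empty.
Total = 19×25 + 17×30 + 15×10 = 1135.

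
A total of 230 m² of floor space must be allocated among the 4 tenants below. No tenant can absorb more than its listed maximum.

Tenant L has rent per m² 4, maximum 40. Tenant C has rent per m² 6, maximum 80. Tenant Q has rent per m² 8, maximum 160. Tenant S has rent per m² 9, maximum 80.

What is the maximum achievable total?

1920

Order the tenants by rent per m²: Tenant S 9 > Tenant Q 8 > Tenant C 6 > Tenant L 4.
Give Tenant S 80 to hit its cap of 80 → 150 left.
Tenant Q has room for 160 but only 150 remain, so it gets 150.
Total = 8×150 + 9×80 = 1920.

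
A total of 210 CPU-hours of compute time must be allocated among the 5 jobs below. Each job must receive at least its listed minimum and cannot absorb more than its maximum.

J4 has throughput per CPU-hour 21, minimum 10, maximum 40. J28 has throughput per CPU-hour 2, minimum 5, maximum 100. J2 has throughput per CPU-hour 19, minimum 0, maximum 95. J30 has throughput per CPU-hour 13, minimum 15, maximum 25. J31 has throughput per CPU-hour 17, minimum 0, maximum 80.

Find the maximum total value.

3785

Meeting every minimum uses 10+5+0+15+0 = 30 CPU-hours, leaving 180.
Order the jobs by throughput per CPU-hour: J4 21 > J2 19 > J31 17 > J30 13 > J28 2.
J4: +30 to 40 (cap) — 150 left.
Give J2 95 more to hit its cap of 95 — 55 left.
J31: +55 (room for 80) → 55. Pool exhausted.
Total = 21×40 + 2×5 + 19×95 + 13×15 + 17×55 = 3785.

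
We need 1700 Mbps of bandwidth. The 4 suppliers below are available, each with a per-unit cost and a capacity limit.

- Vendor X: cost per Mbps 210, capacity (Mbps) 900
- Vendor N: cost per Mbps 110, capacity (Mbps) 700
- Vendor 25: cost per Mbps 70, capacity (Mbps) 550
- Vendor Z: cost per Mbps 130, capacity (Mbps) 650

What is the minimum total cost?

Use suppliers in increasing cost order.
Vendor 25 at 70: take all 550 Mbps → 1150 still needed.
Take 700 from Vendor N at 110 → need 450 more.
Vendor Z at 130: take 450 of its 650 → requirement met.
Vendor X: unused.
Cost = 550×70 + 700×110 + 450×130 = 174000.

174000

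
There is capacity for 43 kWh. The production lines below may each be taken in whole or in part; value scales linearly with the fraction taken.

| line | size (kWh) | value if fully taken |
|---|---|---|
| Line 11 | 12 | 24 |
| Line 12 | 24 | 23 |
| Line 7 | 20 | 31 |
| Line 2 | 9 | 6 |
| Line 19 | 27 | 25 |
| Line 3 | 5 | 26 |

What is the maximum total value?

Sort by value density: Line 3 26/5≈5.2, Line 11 24/12≈2, Line 7 31/20≈1.55, Line 12 23/24≈0.958, Line 19 25/27≈0.926, Line 2 6/9≈0.667.
Line 3: take in full, 5 kWh for value 26 — 38 left.
All 12 kWh of Line 11 fit (value 24) — 26 remain.
Take all of Line 7 (20 kWh, value 31) — 6 kWh left.
Fill the last 6 kWh with part of Line 12: 6/24 of it earns 5.75.
Total value = 86.75.

86.75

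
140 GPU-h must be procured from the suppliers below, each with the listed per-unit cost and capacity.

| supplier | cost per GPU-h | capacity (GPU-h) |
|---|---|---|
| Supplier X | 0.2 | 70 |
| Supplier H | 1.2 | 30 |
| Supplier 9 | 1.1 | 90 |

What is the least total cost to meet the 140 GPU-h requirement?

91

Cheapest first:
Supplier X at 0.2: take all 70 GPU-h — 70 still needed.
Take 70 from Supplier 9 at 1.1 to finish.
Supplier H: unused.
Cost = 70×0.2 + 70×1.1 = 91.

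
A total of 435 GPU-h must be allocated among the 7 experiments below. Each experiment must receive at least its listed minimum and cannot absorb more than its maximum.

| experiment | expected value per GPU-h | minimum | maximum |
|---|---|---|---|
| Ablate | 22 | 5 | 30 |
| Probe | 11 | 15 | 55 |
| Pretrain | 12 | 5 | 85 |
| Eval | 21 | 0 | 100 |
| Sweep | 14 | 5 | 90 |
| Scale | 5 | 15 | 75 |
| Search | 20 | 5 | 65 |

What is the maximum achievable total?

Meeting every minimum uses 5+15+5+0+5+15+5 = 50 GPU-h, leaving 385.
Highest expected value per GPU-h first: Ablate 22 > Eval 21 > Search 20 > Sweep 14 > Pretrain 12 > Probe 11 > Scale 5.
Give Ablate 25 more to hit its cap of 30 ; 360 left.
Eval: +100 to 100 (cap) ; 260 left.
Search: +60 to 65 (cap) ; 200 left.
Sweep: +85 to 90 (cap) ; 115 left.
Give Pretrain 80 more to hit its cap of 85 ; 35 left.
Probe: +35 (room for 40) → 50. Pool exhausted.
Total = 22×30 + 11×50 + 12×85 + 21×100 + 14×90 + 5×15 + 20×65 = 6965.

6965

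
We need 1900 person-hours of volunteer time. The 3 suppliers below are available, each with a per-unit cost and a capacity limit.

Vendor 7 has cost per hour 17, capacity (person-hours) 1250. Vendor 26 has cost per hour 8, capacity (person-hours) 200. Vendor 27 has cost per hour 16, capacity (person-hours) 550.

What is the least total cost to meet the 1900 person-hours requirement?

29950

Use suppliers in increasing cost order.
Vendor 26 at 8: take all 200 person-hours — 1700 still needed.
Vendor 27 (16): use full 550 — 1150 person-hours to go.
Take 1150 from Vendor 7 at 17 to finish.
Cost = 200×8 + 550×16 + 1150×17 = 29950.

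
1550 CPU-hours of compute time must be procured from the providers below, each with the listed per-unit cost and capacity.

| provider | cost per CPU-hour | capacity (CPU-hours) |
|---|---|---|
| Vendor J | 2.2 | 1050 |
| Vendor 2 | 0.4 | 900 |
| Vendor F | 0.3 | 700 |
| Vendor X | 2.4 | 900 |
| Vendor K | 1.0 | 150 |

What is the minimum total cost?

550

Fill from the cheapest provider first.
Vendor F at 0.3: take all 700 CPU-hours ; 850 still needed.
Take 850 from Vendor 2 at 0.4 to finish.
Vendor K, Vendor J, Vendor X: unused.
Cost = 700×0.3 + 850×0.4 = 550.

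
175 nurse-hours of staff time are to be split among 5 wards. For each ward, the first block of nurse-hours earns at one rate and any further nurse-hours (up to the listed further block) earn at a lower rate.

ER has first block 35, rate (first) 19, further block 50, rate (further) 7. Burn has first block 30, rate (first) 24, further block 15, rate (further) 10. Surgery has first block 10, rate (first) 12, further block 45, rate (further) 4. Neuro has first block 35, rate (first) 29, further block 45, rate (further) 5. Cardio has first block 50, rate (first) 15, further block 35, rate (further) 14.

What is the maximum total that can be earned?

3500

Treat each block as its own option and order by rate: Neuro/first 29 > Burn/first 24 > ER/first 19 > Cardio/first 15 > Cardio/second 14 > Surgery/first 12 > Burn/second 10 > ER/second 7 > Neuro/second 5 > Surgery/second 4.
Neuro first at 29: fill all 35 → 140 left.
Fill Burn first block (30 at 24) → 110 left.
ER first at 19: fill all 35 → 75 left.
Fill Cardio first block (50 at 15) → 25 left.
Cardio/second: +25 of 35 at 14; pool empty.
Total = 29×35 + 24×30 + 19×35 + 15×50 + 14×25 = 3500.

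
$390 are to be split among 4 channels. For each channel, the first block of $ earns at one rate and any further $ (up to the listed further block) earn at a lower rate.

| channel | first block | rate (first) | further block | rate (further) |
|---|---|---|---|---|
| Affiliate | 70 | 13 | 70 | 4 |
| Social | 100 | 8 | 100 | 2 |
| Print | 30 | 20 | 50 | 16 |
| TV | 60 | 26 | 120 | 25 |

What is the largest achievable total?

Order all 8 blocks by rate: TV/tier1 26 > TV/tier2 25 > Print/tier1 20 > Print/tier2 16 > Affiliate/tier1 13 > Social/tier1 8 > Affiliate/tier2 4 > Social/tier2 2.
TV/tier1 (26): +60 ; 330 left.
Fill TV tier2 block (120 at 25) ; 210 left.
Print tier1 at 20: fill all 30 ; 180 left.
Fill Print tier2 block (50 at 16) ; 130 left.
Affiliate/tier1 (13): +70 ; 60 left.
60 remain; put them into Social tier1 at 8.
Total = 26×60 + 25×120 + 20×30 + 16×50 + 13×70 + 8×60 = 7350.

7350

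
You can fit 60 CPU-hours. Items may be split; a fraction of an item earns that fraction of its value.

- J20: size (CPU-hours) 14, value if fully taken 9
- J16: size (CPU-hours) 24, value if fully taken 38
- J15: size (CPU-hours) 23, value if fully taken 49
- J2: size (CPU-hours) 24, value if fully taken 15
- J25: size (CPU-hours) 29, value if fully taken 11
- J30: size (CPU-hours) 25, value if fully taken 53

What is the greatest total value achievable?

121

Sort by value density: J15 49/23≈2.13, J30 53/25≈2.12, J16 38/24≈1.58, J20 9/14≈0.643, J2 15/24≈0.625, J25 11/29≈0.379.
J15: take in full, 23 CPU-hours for value 49 ; 37 left.
J30: take in full, 25 CPU-hours for value 53 ; 12 left.
12 CPU-hours left: a 12/24 share of J16 gives 38×12/24 = 19.
Total value = 121.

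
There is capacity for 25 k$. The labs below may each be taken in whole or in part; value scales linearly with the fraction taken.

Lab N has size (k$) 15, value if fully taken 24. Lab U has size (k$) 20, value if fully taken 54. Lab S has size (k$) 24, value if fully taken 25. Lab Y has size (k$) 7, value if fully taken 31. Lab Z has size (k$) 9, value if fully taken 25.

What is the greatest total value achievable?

80.3

Rank by value-to-size ratio: Lab Y 31/7≈4.43, Lab Z 25/9≈2.78, Lab U 54/20≈2.7, Lab N 24/15≈1.6, Lab S 25/24≈1.04.
Lab Y: take in full, 7 k$ for value 31 → 18 left.
Lab Z: take in full, 9 k$ for value 25 → 9 left.
Fill the last 9 k$ with part of Lab U: 9/20 of it earns 24.3.
Total value = 80.3.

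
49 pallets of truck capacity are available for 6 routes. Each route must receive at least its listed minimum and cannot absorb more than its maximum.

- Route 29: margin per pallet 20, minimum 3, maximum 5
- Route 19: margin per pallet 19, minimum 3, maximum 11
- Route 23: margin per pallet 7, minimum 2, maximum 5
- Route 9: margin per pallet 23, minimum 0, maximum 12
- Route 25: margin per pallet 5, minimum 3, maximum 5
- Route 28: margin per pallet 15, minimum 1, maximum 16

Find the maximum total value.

854

Meeting every minimum uses 3+3+2+0+3+1 = 12 pallets, leaving 37.
Order the routes by margin per pallet: Route 9 23 > Route 29 20 > Route 19 19 > Route 28 15 > Route 23 7 > Route 25 5.
Route 9 takes 12 more to reach its cap of 12 ; 25 left.
Give Route 29 2 more to hit its cap of 5 ; 23 left.
Route 19 takes 8 more to reach its cap of 11 ; 15 left.
Give Route 28 15 more to hit its cap of 16 ; 0 left.
Total = 20×5 + 19×11 + 7×2 + 23×12 + 5×3 + 15×16 = 854.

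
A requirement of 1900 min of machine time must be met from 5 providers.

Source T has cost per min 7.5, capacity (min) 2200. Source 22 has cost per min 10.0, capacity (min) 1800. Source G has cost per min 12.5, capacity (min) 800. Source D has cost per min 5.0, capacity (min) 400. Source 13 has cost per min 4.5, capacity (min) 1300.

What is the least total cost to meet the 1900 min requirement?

Cheapest first:
Source 13 at 4.5: take all 1300 min ; 600 still needed.
Take 400 from Source D at 5.0 ; need 200 more.
Source T (7.5): take the remaining 200 ; done.
Source 22, Source G: unused.
Cost = 1300×4.5 + 400×5.0 + 200×7.5 = 9350.

9350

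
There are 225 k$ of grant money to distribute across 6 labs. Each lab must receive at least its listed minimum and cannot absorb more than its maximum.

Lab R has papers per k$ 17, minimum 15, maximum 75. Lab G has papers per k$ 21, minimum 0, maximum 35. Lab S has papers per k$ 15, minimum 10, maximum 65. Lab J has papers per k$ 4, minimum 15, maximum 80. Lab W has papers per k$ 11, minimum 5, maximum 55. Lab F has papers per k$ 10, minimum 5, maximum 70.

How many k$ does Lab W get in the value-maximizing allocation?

30

Meeting every minimum uses 15+0+10+15+5+5 = 50 k$, leaving 175.
Rank by papers per k$: Lab G 21 > Lab R 17 > Lab S 15 > Lab W 11 > Lab F 10 > Lab J 4.
Give Lab G 35 more to hit its cap of 35 ; 140 left.
Lab R: +60 to 75 (cap) ; 80 left.
Give Lab S 55 more to hit its cap of 65 ; 25 left.
Lab W has room for 50 more but only 25 remain, so it gets 30.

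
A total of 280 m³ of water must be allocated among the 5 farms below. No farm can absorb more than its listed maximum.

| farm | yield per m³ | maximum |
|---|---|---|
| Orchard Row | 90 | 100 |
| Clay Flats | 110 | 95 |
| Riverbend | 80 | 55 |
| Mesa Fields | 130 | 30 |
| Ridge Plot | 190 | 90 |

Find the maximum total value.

Highest yield per m³ first: Ridge Plot 190 > Mesa Fields 130 > Clay Flats 110 > Orchard Row 90 > Riverbend 80.
Ridge Plot takes 90 to reach its cap of 90 — 190 left.
Mesa Fields: +30 to 30 (cap) — 160 left.
Clay Flats takes 95 to reach its cap of 95 — 65 left.
Only 65 left; Orchard Row takes them to reach 65.
Total = 90×65 + 110×95 + 130×30 + 190×90 = 37300.

37300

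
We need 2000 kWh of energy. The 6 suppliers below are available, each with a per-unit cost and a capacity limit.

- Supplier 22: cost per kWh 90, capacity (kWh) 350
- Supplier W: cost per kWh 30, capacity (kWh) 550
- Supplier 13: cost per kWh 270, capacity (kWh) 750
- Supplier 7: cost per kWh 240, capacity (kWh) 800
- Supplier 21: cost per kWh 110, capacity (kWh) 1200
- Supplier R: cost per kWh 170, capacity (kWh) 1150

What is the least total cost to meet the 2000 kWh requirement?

Cheapest first:
Take 550 from Supplier W at 30 — need 1450 more.
Supplier 22 at 90: take all 350 kWh — 1100 still needed.
Take 1100 from Supplier 21 at 110 to finish.
Supplier R, Supplier 7, Supplier 13: unused.
Cost = 550×30 + 350×90 + 1100×110 = 169000.

169000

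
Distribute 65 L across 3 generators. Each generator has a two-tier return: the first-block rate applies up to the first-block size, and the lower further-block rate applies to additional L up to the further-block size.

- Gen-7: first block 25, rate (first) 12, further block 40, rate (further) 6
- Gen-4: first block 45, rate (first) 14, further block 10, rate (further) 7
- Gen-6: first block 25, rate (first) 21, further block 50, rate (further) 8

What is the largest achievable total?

1085

Rank every tier by rate: Gen-6/first 21 > Gen-4/first 14 > Gen-7/first 12 > Gen-6/second 8 > Gen-4/second 7 > Gen-7/second 6.
Gen-6/first (21): +25 → 40 left.
Gen-4 first at 14: only 40 left, fill 40.
Total = 21×25 + 14×40 = 1085.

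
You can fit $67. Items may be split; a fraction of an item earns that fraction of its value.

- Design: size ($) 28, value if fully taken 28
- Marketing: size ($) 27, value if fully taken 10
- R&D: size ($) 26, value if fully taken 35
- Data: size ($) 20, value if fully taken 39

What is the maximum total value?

95

Rank by value-to-size ratio: Data 39/20≈1.95, R&D 35/26≈1.35, Design 28/28≈1, Marketing 10/27≈0.37.
All 20 $ of Data fit (value 39) — 47 remain.
R&D: take in full, 26 $ for value 35 — 21 left.
Fill the last 21 $ with part of Design: 21/28 of it earns 21.
Total value = 95.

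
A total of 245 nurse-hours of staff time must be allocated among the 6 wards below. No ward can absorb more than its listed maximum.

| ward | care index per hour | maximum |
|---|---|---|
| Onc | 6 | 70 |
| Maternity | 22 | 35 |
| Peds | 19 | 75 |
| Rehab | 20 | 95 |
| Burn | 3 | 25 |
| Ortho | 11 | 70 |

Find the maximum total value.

4535

Order the wards by care index per hour: Maternity 22 > Rehab 20 > Peds 19 > Ortho 11 > Onc 6 > Burn 3.
Maternity: +35 to 35 (cap) ; 210 left.
Give Rehab 95 to hit its cap of 95 ; 115 left.
Peds: +75 to 75 (cap) ; 40 left.
Only 40 left; Ortho takes them to reach 40.
Total = 22×35 + 19×75 + 20×95 + 11×40 = 4535.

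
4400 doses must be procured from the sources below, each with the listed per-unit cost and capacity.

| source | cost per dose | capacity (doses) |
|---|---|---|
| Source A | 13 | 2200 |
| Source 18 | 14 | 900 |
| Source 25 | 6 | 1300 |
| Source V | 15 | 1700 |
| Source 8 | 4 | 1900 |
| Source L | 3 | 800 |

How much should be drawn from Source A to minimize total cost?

400

Cheapest first:
Source L at 3: take all 800 doses ; 3600 still needed.
Source 8 (4): use full 1900 ; 1700 doses to go.
Source 25 (6): use full 1300 ; 400 doses to go.
Source A (13): take the remaining 400 ; done.
Source 18, Source V: unused.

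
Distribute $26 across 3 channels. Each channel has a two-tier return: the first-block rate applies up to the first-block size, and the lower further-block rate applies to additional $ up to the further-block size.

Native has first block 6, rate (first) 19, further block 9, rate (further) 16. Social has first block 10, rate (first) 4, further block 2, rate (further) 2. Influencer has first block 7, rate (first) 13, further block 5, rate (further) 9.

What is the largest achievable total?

385

Rank every tier by rate: Native/first 19 > Native/second 16 > Influencer/first 13 > Influencer/second 9 > Social/first 4 > Social/second 2.
Native/first (19): +6 — 20 left.
Fill Native second block (9 at 16) — 11 left.
Fill Influencer first block (7 at 13) — 4 left.
4 remain; put them into Influencer second at 9.
Total = 19×6 + 16×9 + 13×7 + 9×4 = 385.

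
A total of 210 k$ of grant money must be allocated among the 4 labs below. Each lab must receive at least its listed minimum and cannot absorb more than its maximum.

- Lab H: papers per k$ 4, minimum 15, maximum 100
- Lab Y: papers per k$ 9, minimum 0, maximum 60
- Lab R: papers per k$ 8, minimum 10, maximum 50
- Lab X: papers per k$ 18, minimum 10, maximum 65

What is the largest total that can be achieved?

Meeting every minimum uses 15+0+10+10 = 35 k$, leaving 175.
Order the labs by papers per k$: Lab X 18 > Lab Y 9 > Lab R 8 > Lab H 4.
Give Lab X 55 more to hit its cap of 65 — 120 left.
Lab Y takes 60 more to reach its cap of 60 — 60 left.
Lab R takes 40 more to reach its cap of 50 — 20 left.
Only 20 left; Lab H takes them to reach 35.
Total = 4×35 + 9×60 + 8×50 + 18×65 = 2250.

2250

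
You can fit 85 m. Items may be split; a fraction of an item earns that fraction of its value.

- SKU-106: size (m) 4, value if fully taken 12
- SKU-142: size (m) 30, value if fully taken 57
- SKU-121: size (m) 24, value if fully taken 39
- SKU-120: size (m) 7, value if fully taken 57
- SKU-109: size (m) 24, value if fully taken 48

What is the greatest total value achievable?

206.5

Sort by value density: SKU-120 57/7≈8.14, SKU-106 12/4≈3, SKU-109 48/24≈2, SKU-142 57/30≈1.9, SKU-121 39/24≈1.62.
SKU-120: take in full, 7 m for value 57 ; 78 left.
Take all of SKU-106 (4 m, value 12) ; 74 m left.
SKU-109: take in full, 24 m for value 48 ; 50 left.
Take all of SKU-142 (30 m, value 57) ; 20 m left.
20 m left: a 20/24 share of SKU-121 gives 39×20/24 = 32.5.
Total value = 206.5.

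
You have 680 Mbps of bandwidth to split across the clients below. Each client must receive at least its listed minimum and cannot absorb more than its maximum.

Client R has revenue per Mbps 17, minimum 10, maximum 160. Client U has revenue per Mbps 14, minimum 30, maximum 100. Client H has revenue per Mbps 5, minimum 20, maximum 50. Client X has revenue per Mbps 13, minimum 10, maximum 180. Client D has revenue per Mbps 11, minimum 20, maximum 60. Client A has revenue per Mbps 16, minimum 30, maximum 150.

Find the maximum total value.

9670

Meeting every minimum uses 10+30+20+10+20+30 = 120 Mbps, leaving 560.
Rank by revenue per Mbps: Client R 17 > Client A 16 > Client U 14 > Client X 13 > Client D 11 > Client H 5.
Client R: +150 to 160 (cap) → 410 left.
Give Client A 120 more to hit its cap of 150 → 290 left.
Client U: +70 to 100 (cap) → 220 left.
Give Client X 170 more to hit its cap of 180 → 50 left.
Give Client D 40 more to hit its cap of 60 → 10 left.
Client H: +10 (room for 30) → 30. Pool exhausted.
Total = 17×160 + 14×100 + 5×30 + 13×180 + 11×60 + 16×150 = 9670.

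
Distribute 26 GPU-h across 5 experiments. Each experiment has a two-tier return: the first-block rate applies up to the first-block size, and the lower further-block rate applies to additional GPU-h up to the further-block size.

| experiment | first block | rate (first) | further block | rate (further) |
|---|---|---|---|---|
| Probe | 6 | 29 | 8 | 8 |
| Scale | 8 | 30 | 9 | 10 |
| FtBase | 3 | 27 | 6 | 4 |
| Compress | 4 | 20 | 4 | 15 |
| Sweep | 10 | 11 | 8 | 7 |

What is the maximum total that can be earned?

646

Rank every tier by rate: Scale/tier1 30 > Probe/tier1 29 > FtBase/tier1 27 > Compress/tier1 20 > Compress/tier2 15 > Sweep/tier1 11 > Scale/tier2 10 > Probe/tier2 8 > Sweep/tier2 7 > FtBase/tier2 4.
Scale tier1 at 30: fill all 8 — 18 left.
Probe tier1 at 29: fill all 6 — 12 left.
Fill FtBase tier1 block (3 at 27) — 9 left.
Fill Compress tier1 block (4 at 20) — 5 left.
Compress tier2 at 15: fill all 4 — 1 left.
Sweep tier1 at 11: only 1 left, fill 1.
Total = 30×8 + 29×6 + 27×3 + 20×4 + 15×4 + 11×1 = 646.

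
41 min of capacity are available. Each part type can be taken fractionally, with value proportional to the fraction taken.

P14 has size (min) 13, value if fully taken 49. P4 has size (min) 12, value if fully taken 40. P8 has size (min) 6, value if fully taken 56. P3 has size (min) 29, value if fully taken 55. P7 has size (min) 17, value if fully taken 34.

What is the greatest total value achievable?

Best value per unit of size first: P8 56/6≈9.33, P14 49/13≈3.77, P4 40/12≈3.33, P7 34/17≈2, P3 55/29≈1.9.
Take all of P8 (6 min, value 56) ; 35 min left.
P14: take in full, 13 min for value 49 ; 22 left.
Take all of P4 (12 min, value 40) ; 10 min left.
Fill the last 10 min with part of P7: 10/17 of it earns 20.
Total value = 165.

165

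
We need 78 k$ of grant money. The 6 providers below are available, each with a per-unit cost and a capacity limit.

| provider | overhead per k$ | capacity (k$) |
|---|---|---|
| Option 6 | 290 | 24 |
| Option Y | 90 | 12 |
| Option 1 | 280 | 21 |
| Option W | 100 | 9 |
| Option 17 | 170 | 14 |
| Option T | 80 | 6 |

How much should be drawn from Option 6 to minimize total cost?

Cheapest first:
Option T at 80: take all 6 k$ — 72 still needed.
Option Y (90): use full 12 — 60 k$ to go.
Option W at 100: take all 9 k$ — 51 still needed.
Take 14 from Option 17 at 170 — need 37 more.
Option 1 (280): use full 21 — 16 k$ to go.
Option 6 at 290: take 16 of its 24 — requirement met.

16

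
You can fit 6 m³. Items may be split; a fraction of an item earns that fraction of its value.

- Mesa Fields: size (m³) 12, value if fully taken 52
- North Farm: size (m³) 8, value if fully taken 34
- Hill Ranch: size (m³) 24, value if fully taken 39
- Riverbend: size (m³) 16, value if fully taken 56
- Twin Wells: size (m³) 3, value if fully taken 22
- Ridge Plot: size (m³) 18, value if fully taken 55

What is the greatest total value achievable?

35

Sort by value density: Twin Wells 22/3≈7.33, Mesa Fields 52/12≈4.33, North Farm 34/8≈4.25, Riverbend 56/16≈3.5, Ridge Plot 55/18≈3.06, Hill Ranch 39/24≈1.62.
Twin Wells: take in full, 3 m³ for value 22 — 3 left.
Only 3 m³ remain; take 3/12 of Mesa Fields for value 52×3/12 = 13.
Total value = 35.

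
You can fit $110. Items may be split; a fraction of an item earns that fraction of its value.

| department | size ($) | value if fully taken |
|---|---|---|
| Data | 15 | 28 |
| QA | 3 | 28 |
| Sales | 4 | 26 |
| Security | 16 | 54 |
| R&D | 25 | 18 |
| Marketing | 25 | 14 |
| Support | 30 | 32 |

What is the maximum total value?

195.52

Rank by value-to-size ratio: QA 28/3≈9.33, Sales 26/4≈6.5, Security 54/16≈3.38, Data 28/15≈1.87, Support 32/30≈1.07, R&D 18/25≈0.72, Marketing 14/25≈0.56.
Take all of QA (3 $, value 28) → 107 $ left.
Sales: take in full, 4 $ for value 26 → 103 left.
Security: take in full, 16 $ for value 54 → 87 left.
Take all of Data (15 $, value 28) → 72 $ left.
Support: take in full, 30 $ for value 32 → 42 left.
R&D: take in full, 25 $ for value 18 → 17 left.
17 $ left: a 17/25 share of Marketing gives 14×17/25 = 9.52.
Total value = 195.52.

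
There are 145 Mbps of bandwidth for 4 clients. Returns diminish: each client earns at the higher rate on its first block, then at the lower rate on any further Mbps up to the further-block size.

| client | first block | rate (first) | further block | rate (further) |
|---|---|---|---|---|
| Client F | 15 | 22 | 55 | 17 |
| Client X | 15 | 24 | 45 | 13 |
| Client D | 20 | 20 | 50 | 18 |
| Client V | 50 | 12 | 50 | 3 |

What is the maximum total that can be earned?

2755

Rank every tier by rate: Client X/tier1 24 > Client F/tier1 22 > Client D/tier1 20 > Client D/tier2 18 > Client F/tier2 17 > Client X/tier2 13 > Client V/tier1 12 > Client V/tier2 3.
Fill Client X tier1 block (15 at 24) ; 130 left.
Fill Client F tier1 block (15 at 22) ; 115 left.
Client D/tier1 (20): +20 ; 95 left.
Fill Client D tier2 block (50 at 18) ; 45 left.
Client F/tier2: +45 of 55 at 17; pool empty.
Total = 24×15 + 22×15 + 20×20 + 18×50 + 17×45 = 2755.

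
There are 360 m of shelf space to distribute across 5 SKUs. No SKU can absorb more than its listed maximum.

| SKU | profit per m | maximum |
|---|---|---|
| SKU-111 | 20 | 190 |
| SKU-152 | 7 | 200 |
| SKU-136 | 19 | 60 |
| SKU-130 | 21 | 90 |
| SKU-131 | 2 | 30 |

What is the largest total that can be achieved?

6970

Order the SKUs by profit per m: SKU-130 21 > SKU-111 20 > SKU-136 19 > SKU-152 7 > SKU-131 2.
SKU-130 takes 90 to reach its cap of 90 → 270 left.
SKU-111: +190 to 190 (cap) → 80 left.
SKU-136 takes 60 to reach its cap of 60 → 20 left.
Only 20 left; SKU-152 takes them to reach 20.
Total = 20×190 + 7×20 + 19×60 + 21×90 = 6970.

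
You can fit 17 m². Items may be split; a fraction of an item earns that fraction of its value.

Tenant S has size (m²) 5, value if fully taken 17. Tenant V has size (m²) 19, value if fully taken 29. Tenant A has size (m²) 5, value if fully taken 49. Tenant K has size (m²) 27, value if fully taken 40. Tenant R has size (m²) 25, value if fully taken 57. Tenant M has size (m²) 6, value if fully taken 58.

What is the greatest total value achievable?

Best value per unit of size first: Tenant A 49/5≈9.8, Tenant M 58/6≈9.67, Tenant S 17/5≈3.4, Tenant R 57/25≈2.28, Tenant V 29/19≈1.53, Tenant K 40/27≈1.48.
Take all of Tenant A (5 m², value 49) → 12 m² left.
All 6 m² of Tenant M fit (value 58) → 6 remain.
Take all of Tenant S (5 m², value 17) → 1 m² left.
1 m² left: a 1/25 share of Tenant R gives 57×1/25 = 2.28.
Total value = 126.28.

126.28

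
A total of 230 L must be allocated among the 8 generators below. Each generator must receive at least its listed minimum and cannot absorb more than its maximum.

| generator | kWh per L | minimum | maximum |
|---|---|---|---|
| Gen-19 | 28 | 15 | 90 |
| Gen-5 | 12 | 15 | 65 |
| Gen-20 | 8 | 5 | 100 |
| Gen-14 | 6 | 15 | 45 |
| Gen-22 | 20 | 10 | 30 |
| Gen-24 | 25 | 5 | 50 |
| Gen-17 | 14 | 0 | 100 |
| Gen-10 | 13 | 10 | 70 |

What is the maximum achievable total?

5020

Meeting every minimum uses 15+15+5+15+10+5+0+10 = 75 L, leaving 155.
Highest kWh per L first: Gen-19 28 > Gen-24 25 > Gen-22 20 > Gen-17 14 > Gen-10 13 > Gen-5 12 > Gen-20 8 > Gen-14 6.
Give Gen-19 75 more to hit its cap of 90 — 80 left.
Give Gen-24 45 more to hit its cap of 50 — 35 left.
Gen-22 takes 20 more to reach its cap of 30 — 15 left.
Gen-17 has room for 100 more but only 15 remain, so it gets 15.
Total = 28×90 + 12×15 + 8×5 + 6×15 + 20×30 + 25×50 + 14×15 + 13×10 = 5020.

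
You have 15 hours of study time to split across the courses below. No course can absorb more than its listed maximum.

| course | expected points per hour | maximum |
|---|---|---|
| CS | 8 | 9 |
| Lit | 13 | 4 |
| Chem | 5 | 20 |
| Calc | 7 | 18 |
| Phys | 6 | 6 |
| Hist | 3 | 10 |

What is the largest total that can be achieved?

Highest expected points per hour first: Lit 13 > CS 8 > Calc 7 > Phys 6 > Chem 5 > Hist 3.
Lit takes 4 to reach its cap of 4 → 11 left.
Give CS 9 to hit its cap of 9 → 2 left.
Only 2 left; Calc takes them to reach 2.
Total = 8×9 + 13×4 + 7×2 = 138.

138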